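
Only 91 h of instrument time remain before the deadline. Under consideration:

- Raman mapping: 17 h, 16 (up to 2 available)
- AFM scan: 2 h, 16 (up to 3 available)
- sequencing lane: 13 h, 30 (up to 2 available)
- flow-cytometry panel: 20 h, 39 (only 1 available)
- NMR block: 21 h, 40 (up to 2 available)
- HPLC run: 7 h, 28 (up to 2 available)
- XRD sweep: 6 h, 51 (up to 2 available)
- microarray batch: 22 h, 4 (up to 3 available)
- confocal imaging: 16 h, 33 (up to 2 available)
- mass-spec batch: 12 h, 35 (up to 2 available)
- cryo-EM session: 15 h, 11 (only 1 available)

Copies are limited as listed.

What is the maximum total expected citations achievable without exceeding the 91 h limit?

346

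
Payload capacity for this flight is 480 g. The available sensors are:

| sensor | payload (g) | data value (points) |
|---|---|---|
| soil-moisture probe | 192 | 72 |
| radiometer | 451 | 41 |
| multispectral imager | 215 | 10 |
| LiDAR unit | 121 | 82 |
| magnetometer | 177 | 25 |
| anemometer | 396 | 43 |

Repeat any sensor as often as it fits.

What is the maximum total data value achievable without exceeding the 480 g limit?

Density check — LiDAR unit 0.68, soil-moisture probe 0.38, magnetometer 0.14 are the best per g.
Best packing: 3×LiDAR unit — 363 g, 246 total.
The spare 117 g is too small for any remaining sensor, and no exchange beats 246.

246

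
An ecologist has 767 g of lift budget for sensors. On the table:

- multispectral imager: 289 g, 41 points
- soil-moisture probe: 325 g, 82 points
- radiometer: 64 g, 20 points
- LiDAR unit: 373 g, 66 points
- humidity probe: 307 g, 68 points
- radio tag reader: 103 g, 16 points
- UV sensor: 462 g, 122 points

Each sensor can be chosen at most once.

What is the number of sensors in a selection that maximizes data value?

Optimal total is 170.
For example soil-moisture probe + radiometer + humidity probe achieves it, using 696 g.
All optima have 3 sensors.

3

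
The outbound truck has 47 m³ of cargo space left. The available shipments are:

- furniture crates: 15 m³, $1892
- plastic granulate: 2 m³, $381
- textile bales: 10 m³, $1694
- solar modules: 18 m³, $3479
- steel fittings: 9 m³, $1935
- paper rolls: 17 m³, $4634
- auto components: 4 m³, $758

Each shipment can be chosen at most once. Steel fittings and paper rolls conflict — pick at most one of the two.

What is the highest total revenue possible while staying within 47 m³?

Plastic granulate + textile bales + solar modules + paper rolls uses 47 of the 47 m³ and totals 10188.

10188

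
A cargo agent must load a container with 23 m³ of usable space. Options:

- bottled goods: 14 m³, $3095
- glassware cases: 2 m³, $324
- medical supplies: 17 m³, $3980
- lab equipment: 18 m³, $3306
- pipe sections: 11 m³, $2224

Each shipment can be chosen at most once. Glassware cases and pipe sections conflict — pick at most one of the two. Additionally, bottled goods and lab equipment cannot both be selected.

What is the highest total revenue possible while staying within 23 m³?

4304

The ratio ordering already packs tightly: glassware cases + medical supplies, 19 m³, 4304.
Every other selection either busts 23 m³ or breaks a pairing rule or fails to beat 4304.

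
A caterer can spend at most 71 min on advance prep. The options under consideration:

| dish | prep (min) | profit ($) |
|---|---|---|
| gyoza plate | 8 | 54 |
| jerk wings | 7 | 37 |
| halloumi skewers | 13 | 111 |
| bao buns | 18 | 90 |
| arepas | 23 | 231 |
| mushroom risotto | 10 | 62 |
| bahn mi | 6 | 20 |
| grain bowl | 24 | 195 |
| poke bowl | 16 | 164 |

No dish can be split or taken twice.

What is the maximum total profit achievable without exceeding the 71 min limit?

Ranking by ratio (profit/min): poke bowl 10.25, arepas 10.04, halloumi skewers 8.54.
Taking the top-ratio dishes first gives gyoza plate + halloumi skewers + arepas + mushroom risotto + poke bowl for 622 (70 min).
Replace halloumi skewers and mushroom risotto with grain bowl: the trade gains 22 net, giving 644 at 71 min.
No other feasible combination exceeds 644.

644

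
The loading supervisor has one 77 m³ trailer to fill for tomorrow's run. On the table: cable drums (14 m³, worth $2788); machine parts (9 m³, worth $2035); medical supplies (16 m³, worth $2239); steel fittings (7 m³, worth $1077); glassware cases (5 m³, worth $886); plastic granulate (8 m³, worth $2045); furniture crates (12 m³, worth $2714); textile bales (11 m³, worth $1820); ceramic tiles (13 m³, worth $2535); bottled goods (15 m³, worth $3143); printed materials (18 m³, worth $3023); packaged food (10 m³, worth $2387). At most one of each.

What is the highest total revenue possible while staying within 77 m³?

By revenue per m³: plastic granulate 255.62, packaged food 238.70, furniture crates 226.17, machine parts 226.11 lead.
The ratio heuristic lands on cable drums + machine parts + glassware cases + plastic granulate + furniture crates + bottled goods + packaged food (15998) but leaves 4 m³ idle.
Replace machine parts with ceramic tiles: the trade gains 500 net, giving 16498 at 77 m³.

16498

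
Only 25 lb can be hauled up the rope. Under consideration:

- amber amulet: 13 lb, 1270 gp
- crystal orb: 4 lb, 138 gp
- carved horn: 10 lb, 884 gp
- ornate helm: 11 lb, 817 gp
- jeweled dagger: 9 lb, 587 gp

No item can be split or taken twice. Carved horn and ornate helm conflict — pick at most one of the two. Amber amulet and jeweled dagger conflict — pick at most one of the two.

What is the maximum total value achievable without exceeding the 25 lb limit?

By value per lb: amber amulet 97.69, carved horn 88.40, ornate helm 74.27, jeweled dagger 65.22 lead.
Best packing: amber amulet + carved horn — 23 lb, 2154 total.
That's the maximum — no feasible swap from here does better than 2154.

2154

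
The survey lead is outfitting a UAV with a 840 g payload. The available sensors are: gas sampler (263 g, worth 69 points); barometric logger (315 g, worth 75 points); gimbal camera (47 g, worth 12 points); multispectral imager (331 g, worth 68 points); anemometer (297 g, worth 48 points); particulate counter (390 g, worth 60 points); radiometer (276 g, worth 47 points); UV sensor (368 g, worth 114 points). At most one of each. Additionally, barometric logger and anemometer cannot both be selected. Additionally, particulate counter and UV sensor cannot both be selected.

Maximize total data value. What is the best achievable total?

201

Taking the top-ratio sensors first gives gas sampler + gimbal camera + UV sensor for 195 (678 g).
Replace gas sampler with barometric logger: the trade gains 6 net, giving 201 at 730 g.
The closest alternative, gas sampler + gimbal camera + UV sensor, reaches only 195.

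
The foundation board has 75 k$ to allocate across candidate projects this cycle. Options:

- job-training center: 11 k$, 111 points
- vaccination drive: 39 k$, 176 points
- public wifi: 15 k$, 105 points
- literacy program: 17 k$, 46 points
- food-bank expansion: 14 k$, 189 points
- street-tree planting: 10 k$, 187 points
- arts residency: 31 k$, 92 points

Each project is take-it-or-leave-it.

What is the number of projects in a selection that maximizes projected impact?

4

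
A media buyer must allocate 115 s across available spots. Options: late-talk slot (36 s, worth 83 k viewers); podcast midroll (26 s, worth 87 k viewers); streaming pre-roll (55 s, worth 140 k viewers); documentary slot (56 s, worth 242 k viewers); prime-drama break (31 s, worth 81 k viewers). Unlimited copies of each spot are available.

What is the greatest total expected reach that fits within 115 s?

484

Density check — documentary slot 4.32, podcast midroll 3.35, prime-drama break 2.61 are the best per s.
Best packing: 2×documentary slot — 112 s, 484 total.
The spare 3 s is too small for any remaining spot, and no exchange beats 484.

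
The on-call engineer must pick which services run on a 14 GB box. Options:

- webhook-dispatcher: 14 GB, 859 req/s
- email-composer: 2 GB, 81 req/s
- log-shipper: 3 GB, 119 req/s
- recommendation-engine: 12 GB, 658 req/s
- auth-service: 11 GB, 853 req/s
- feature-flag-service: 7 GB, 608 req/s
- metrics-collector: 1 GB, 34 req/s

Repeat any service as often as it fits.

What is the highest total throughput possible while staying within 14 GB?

Ranking by ratio (throughput/GB): feature-flag-service 86.86, auth-service 77.55, webhook-dispatcher 61.36.
2×feature-flag-service uses 14 of the 14 GB and totals 1216.
Every other selection either busts 14 GB or fails to beat 1216.

1216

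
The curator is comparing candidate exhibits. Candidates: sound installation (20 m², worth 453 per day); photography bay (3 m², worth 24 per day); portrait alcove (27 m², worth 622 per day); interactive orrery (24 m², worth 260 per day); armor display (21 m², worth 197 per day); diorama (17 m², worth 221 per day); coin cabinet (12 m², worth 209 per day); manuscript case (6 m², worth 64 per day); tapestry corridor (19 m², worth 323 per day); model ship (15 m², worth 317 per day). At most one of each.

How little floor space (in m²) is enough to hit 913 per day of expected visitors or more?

42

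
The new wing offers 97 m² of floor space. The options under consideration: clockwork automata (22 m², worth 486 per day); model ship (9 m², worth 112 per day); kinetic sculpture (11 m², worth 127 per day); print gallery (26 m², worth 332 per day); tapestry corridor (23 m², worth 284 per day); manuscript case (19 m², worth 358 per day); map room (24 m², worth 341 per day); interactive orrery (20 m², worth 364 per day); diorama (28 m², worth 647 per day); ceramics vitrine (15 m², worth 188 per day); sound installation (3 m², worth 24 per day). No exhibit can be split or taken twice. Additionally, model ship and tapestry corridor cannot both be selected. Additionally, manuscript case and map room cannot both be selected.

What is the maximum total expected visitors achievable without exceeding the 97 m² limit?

By expected visitors per m²: diorama 23.11, clockwork automata 22.09, manuscript case 18.84, interactive orrery 18.20 lead.
Taking clockwork automata + manuscript case + interactive orrery + diorama + sound installation: 92 m² used, 1879 in expected visitors.
No other feasible combination exceeds 1879.

1879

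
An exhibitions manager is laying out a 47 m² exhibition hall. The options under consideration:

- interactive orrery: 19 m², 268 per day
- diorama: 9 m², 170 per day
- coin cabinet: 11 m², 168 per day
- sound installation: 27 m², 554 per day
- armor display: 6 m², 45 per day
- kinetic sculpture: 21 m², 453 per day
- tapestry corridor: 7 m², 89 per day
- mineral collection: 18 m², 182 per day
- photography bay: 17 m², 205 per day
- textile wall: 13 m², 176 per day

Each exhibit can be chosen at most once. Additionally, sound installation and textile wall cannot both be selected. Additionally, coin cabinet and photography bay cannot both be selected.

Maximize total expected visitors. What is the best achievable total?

892

Taking the top-ratio exhibits first gives diorama + coin cabinet + armor display + kinetic sculpture for 836 (47 m²).
Dropping armor display and kinetic sculpture frees 27 m²; slotting in sound installation (27 m²) lifts the total to 892 at 47 m².
Next best is diorama + coin cabinet + armor display + kinetic sculpture at 836 (47 m²) — short by 56.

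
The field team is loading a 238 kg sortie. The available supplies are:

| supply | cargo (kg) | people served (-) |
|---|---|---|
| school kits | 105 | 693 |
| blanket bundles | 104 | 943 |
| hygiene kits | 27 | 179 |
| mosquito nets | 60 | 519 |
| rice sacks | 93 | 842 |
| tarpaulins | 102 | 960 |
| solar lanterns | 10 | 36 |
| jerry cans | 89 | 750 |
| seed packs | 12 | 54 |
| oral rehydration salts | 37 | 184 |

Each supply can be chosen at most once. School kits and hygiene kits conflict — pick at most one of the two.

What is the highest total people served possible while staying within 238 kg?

2082

Best packing: blanket bundles + hygiene kits + tarpaulins — 233 kg, 2082 total.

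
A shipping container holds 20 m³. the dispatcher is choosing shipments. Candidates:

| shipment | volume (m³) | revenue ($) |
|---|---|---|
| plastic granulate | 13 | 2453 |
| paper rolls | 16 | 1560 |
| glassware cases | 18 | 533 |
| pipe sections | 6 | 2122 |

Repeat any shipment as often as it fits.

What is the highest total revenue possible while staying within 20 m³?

Best packing: 3×pipe sections — 18 m³, 6366 total.
No other feasible combination exceeds 6366.

6366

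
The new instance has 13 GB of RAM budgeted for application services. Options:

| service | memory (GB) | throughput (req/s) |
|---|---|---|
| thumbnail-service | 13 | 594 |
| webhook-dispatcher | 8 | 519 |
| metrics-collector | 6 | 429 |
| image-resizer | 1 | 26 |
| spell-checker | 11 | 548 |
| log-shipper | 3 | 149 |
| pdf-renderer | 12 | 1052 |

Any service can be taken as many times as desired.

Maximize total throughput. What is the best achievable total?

1078

Best packing: image-resizer + pdf-renderer — 13 GB, 1078 total.
That's the maximum — no swap from here does better than 1078.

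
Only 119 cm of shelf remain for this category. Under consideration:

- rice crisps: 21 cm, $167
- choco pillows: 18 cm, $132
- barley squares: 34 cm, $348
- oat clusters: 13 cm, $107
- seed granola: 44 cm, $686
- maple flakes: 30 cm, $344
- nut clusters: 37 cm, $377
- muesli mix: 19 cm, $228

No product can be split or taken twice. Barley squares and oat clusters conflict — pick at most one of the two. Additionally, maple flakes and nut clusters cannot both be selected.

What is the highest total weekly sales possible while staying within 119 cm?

1429

Filling by ratio: oat clusters + seed granola + maple flakes + muesli mix for 1365, with 13 cm left unused.
Replace oat clusters and maple flakes with rice crisps + barley squares: the trade gains 64 net, giving 1429 at 118 cm.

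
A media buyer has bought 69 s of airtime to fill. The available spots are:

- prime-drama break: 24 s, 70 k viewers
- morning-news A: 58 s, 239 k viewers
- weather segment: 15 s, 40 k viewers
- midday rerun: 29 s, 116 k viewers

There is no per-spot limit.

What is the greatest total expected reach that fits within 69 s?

239

Morning-news A uses 58 of the 69 s and totals 239.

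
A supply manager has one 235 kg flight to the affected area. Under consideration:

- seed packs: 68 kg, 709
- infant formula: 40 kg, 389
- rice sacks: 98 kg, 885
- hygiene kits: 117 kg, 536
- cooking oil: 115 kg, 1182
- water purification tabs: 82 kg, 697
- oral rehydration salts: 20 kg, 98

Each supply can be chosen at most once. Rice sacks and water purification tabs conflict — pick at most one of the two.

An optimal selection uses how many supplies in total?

Optimal total is 2280.
One optimal bundle: seed packs + infant formula + cooking oil (223 kg).
Any selection reaching 2280 contains exactly 3 supplies.

3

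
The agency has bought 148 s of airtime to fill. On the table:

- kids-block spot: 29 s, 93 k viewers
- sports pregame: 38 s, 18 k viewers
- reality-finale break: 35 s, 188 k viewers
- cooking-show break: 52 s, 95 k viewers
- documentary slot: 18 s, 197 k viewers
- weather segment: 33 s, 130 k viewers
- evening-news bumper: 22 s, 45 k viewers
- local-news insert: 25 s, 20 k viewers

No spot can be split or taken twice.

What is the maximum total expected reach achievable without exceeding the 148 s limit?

653

Ranking by ratio (expected reach/s): documentary slot 10.94, reality-finale break 5.37, weather segment 3.94.
Taking kids-block spot + reality-finale break + documentary slot + weather segment + evening-news bumper: 137 s used, 653 in expected reach.
That's the maximum — no swap from here does better than 653.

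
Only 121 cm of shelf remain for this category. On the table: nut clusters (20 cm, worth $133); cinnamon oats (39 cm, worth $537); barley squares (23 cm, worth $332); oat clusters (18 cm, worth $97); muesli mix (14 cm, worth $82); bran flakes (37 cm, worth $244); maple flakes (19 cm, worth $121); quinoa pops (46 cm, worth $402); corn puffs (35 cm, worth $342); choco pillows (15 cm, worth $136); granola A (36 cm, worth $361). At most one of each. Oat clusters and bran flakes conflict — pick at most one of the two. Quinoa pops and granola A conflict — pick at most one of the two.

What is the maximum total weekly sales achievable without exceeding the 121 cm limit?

Cinnamon oats + barley squares + choco pillows + granola A uses 113 of the 121 cm and totals 1366.

1366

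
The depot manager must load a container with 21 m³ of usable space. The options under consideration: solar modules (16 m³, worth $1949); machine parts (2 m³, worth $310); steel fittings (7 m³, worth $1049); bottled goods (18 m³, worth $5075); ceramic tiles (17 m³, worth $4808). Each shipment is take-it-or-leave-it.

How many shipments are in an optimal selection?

2

Optimal total is 5385.
machine parts + bottled goods hits 5385 at 20 m³.
Every optimal selection uses 2 shipments.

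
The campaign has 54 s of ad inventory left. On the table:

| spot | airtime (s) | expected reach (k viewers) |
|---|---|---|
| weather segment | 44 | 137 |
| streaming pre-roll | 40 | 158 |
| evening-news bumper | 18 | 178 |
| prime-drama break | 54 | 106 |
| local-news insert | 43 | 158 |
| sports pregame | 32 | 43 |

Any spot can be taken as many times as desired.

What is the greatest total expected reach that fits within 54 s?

534

Best packing: 3×evening-news bumper — 54 s, 534 total.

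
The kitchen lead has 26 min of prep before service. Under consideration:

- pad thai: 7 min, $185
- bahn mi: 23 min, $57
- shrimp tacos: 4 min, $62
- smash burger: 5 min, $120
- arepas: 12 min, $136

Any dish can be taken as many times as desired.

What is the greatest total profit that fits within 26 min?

675

3×pad thai + smash burger uses 26 of the 26 min and totals 675.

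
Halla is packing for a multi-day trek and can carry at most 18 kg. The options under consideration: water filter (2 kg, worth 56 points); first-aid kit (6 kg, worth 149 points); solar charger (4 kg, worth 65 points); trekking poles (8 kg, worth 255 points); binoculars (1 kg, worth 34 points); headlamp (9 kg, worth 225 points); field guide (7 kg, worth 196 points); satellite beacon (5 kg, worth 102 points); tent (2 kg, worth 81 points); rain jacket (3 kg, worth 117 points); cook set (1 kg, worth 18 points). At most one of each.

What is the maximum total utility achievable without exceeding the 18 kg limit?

Filling by ratio: water filter + trekking poles + binoculars + tent + rain jacket + cook set for 561, with 1 kg left unused.
Using the slack differently, trekking poles + field guide + rain jacket comes to 568 at 18 kg.

568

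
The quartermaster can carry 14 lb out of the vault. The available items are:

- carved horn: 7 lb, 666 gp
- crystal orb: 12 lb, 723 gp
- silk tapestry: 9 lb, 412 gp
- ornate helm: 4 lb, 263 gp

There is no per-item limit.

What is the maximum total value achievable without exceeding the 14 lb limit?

1332

Density check — carved horn 95.14, ornate helm 65.75, crystal orb 60.25, silk tapestry 45.78 are the best per lb.
2×carved horn uses 14 of the 14 lb and totals 1332.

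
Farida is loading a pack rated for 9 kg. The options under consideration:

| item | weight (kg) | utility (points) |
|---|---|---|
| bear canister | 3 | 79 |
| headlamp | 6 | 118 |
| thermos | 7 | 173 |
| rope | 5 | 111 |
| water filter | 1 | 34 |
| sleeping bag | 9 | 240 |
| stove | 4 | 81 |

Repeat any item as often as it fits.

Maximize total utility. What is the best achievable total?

The ratio ordering already packs tightly: 9×water filter, 9 kg, 306.
That's the maximum — no swap from here does better than 306.

306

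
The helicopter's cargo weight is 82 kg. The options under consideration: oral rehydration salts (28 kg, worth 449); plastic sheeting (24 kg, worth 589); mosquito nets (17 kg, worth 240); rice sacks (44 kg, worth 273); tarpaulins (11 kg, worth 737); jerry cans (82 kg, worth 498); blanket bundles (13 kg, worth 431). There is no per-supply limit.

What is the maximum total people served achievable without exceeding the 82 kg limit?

7×tarpaulins uses 77 of the 82 kg and totals 5159.
Every other selection either busts 82 kg or fails to beat 5159.

5159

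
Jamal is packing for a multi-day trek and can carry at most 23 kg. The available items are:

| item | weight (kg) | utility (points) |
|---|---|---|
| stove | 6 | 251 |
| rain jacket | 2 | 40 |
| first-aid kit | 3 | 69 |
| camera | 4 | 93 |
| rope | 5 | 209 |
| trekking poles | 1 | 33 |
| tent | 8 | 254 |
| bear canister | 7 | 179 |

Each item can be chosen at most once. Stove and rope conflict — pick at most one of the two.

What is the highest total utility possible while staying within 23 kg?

Density check — stove 41.83, rope 41.80, trekking poles 33.00 are the best per kg.
Stove + rain jacket + tent + bear canister uses 23 of the 23 kg and totals 724.

724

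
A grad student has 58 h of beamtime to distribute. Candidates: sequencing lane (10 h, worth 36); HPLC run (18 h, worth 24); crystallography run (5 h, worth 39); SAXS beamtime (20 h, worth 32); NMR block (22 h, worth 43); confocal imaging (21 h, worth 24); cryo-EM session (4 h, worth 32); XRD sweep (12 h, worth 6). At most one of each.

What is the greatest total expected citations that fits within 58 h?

By expected citations per h: cryo-EM session 8.00, crystallography run 7.80, sequencing lane 3.60 lead.
Greedy by ratio would take sequencing lane + crystallography run + NMR block + cryo-EM session + XRD sweep: 53 h used, total 156.
Dropping NMR block and XRD sweep frees 34 h; slotting in HPLC run + SAXS beamtime (38 h) lifts the total to 163 at 57 h.

163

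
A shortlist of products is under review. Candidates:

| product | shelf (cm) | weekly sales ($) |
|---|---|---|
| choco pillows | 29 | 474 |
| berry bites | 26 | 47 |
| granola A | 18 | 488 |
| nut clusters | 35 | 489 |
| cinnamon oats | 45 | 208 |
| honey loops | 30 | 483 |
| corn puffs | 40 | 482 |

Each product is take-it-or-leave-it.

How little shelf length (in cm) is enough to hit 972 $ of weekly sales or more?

Need the lightest bundle worth ≥ 972.
Taking granola A + nut clusters gives 977 (≥ 972) for 53 cm.
No combination under 53 cm hits 972.

53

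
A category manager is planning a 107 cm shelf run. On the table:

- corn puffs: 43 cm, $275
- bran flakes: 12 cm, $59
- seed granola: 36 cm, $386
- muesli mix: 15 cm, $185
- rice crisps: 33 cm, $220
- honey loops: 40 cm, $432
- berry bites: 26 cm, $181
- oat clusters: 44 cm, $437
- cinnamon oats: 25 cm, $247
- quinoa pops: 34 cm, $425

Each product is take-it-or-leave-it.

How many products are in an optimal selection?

4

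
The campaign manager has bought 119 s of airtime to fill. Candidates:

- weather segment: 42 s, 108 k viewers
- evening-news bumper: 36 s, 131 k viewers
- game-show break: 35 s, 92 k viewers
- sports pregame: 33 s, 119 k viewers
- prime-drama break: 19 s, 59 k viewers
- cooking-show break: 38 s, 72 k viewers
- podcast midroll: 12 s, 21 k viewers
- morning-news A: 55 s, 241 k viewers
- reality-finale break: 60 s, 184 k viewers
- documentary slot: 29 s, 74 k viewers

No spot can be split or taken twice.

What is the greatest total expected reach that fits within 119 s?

440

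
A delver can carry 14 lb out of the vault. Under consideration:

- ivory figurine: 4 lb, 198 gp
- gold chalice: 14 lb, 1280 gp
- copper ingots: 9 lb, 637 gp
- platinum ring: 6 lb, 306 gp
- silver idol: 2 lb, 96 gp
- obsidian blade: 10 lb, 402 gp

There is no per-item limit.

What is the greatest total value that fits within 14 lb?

1280

Density check — gold chalice 91.43, copper ingots 70.78, platinum ring 51.00, ivory figurine 49.50 are the best per lb.
Gold chalice uses 14 of the 14 lb and totals 1280.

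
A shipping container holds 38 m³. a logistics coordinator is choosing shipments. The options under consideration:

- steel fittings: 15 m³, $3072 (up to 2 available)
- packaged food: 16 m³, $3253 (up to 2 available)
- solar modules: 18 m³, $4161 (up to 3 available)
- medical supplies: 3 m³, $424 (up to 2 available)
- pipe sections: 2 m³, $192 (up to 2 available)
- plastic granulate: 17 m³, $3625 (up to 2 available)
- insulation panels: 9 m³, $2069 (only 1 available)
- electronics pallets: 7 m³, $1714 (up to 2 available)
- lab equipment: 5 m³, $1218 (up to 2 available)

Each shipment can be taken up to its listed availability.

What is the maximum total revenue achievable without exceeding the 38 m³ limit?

8807

Taking the top-ratio shipments first gives medical supplies + pipe sections + insulation panels + 2×electronics pallets + 2×lab equipment for 8549 (38 m³).
Reworking the packing: solar modules + 2×electronics pallets + lab equipment uses 37 m³ and improves the total to 8807.
No other feasible combination exceeds 8807.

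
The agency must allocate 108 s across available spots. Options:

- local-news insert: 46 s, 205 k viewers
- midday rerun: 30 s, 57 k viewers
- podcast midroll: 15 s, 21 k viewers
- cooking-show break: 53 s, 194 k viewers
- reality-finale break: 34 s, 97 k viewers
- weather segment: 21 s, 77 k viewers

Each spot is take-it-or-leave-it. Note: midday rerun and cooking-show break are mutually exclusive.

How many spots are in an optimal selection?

The maximum expected reach within 108 s is 399.
One optimal bundle: local-news insert + cooking-show break (99 s).
All optima have 2 spots.

2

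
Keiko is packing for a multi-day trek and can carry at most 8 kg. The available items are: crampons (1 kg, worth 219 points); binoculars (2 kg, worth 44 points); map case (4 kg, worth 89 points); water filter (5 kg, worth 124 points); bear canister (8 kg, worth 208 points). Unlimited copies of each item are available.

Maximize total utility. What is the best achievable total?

Taking 8×crampons: 8 kg used, 1752 in utility.

1752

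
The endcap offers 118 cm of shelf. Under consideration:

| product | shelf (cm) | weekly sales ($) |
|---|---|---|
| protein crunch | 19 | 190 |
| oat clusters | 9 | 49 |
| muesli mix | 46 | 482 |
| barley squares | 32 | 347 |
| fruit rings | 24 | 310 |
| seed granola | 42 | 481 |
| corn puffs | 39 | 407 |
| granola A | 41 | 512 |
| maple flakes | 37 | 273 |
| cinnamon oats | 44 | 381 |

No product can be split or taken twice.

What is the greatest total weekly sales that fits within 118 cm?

1359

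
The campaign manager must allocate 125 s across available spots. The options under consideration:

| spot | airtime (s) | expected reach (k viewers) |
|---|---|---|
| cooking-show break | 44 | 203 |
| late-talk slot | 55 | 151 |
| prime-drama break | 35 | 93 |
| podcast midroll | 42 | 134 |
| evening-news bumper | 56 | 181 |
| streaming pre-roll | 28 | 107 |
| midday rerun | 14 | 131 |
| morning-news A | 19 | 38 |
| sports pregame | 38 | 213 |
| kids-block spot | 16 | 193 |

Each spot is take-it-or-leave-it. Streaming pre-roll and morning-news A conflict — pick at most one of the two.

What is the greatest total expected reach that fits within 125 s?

740

By expected reach per s: kids-block spot 12.06, midday rerun 9.36, sports pregame 5.61 lead.
Cooking-show break + midday rerun + sports pregame + kids-block spot uses 112 of the 125 s and totals 740.
Runner-up evening-news bumper + midday rerun + sports pregame + kids-block spot tops out at 718.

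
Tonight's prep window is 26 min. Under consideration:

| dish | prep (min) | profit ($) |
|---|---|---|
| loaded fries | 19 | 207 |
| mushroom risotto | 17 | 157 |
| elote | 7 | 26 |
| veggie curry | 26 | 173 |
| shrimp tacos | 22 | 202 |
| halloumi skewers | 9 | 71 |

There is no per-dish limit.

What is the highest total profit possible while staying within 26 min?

233

Best packing: loaded fries + elote — 26 min, 233 total.
Nothing else within 26 min beats 233.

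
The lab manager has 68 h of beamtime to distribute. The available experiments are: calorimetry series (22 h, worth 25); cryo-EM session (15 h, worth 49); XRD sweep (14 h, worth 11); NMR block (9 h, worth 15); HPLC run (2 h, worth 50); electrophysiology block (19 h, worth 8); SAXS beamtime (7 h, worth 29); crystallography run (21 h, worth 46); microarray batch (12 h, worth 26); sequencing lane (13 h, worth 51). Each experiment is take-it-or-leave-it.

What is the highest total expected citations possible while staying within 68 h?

240

Cryo-EM session + NMR block + HPLC run + SAXS beamtime + crystallography run + sequencing lane uses 67 of the 68 h and totals 240.
Next best is cryo-EM session + HPLC run + SAXS beamtime + crystallography run + sequencing lane at 225 (58 h) — short by 15.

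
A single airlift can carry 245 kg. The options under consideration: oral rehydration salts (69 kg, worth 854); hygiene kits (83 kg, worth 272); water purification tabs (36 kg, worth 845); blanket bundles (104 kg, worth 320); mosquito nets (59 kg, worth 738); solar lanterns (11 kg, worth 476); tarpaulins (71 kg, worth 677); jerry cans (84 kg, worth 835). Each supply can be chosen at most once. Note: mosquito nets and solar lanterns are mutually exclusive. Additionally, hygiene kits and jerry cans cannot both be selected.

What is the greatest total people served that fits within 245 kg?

3114

Taking oral rehydration salts + water purification tabs + mosquito nets + tarpaulins: 235 kg used, 3114 in people served.
The closest alternative, oral rehydration salts + water purification tabs + solar lanterns + jerry cans, reaches only 3010.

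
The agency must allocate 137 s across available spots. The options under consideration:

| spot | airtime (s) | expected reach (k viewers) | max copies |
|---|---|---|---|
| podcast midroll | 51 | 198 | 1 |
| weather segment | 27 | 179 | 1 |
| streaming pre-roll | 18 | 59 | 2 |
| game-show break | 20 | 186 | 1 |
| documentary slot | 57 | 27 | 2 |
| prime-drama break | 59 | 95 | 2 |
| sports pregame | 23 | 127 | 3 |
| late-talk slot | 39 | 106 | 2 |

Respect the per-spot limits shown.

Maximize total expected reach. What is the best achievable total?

Taking weather segment + streaming pre-roll + game-show break + 3×sports pregame: 134 s used, 805 in expected reach.
Every other selection either busts 137 s or exceeds an availability limit or fails to beat 805.

805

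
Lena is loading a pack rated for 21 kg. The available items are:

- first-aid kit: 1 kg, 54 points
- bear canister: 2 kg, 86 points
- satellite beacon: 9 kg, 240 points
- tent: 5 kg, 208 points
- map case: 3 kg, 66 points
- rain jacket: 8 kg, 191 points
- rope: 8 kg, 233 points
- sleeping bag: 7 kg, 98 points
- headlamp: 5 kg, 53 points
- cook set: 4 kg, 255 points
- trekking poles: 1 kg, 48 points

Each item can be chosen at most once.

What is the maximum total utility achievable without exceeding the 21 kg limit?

884

Ranking by ratio (utility/kg): cook set 63.75, first-aid kit 54.00, trekking poles 48.00, bear canister 43.00.
First-aid kit + bear canister + tent + rope + cook set + trekking poles uses 21 of the 21 kg and totals 884.
The closest alternative, first-aid kit + bear canister + satellite beacon + tent + cook set, reaches only 843.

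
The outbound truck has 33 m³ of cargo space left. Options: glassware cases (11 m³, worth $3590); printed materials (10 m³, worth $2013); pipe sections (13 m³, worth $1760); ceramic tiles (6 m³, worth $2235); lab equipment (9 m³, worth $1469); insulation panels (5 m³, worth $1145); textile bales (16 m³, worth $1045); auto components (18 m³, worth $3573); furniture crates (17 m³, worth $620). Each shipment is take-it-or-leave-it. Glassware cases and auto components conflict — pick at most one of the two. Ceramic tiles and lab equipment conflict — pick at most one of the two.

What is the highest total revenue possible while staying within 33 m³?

8983

Taking glassware cases + printed materials + ceramic tiles + insulation panels: 32 m³ used, 8983 in revenue.
Every other selection either busts 33 m³ or breaks a pairing rule or fails to beat 8983.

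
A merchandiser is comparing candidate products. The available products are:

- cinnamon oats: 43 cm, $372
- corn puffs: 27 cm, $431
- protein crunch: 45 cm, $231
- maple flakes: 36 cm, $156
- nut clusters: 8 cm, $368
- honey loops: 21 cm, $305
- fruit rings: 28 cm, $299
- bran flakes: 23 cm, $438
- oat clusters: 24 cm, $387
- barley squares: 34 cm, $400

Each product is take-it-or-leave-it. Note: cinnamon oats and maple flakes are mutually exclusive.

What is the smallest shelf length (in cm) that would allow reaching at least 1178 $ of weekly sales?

55

Minimise cm subject to total weekly sales ≥ 1178.
nut clusters + bran flakes + oat clusters: 1193 weekly sales at 55 cm.
Below 55 cm the best achievable stays under 1178.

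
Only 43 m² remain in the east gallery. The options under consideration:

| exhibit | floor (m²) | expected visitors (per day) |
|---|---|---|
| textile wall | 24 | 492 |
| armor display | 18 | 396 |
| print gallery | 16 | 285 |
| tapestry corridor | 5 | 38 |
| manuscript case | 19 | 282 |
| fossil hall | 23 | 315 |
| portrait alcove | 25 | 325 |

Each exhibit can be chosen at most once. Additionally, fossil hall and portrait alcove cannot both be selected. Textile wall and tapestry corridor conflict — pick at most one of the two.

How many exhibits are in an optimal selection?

Best achievable expected visitors is 888.
textile wall + armor display hits 888 at 42 m².
Every optimal selection uses 2 exhibits.

2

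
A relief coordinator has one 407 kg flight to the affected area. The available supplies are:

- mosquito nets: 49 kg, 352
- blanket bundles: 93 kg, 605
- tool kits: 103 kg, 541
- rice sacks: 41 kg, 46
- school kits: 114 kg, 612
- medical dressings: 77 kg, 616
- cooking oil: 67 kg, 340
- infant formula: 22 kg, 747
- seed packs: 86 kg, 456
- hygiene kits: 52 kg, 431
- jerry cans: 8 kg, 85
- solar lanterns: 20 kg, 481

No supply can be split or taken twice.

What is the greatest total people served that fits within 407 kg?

3773

Density check — infant formula 33.95, solar lanterns 24.05, jerry cans 10.62 are the best per kg.
Taking mosquito nets + blanket bundles + medical dressings + infant formula + seed packs + hygiene kits + jerry cans + solar lanterns: 407 kg used, 3773 in people served.
Next best is mosquito nets + blanket bundles + medical dressings + infant formula + seed packs + hygiene kits + solar lanterns at 3688 (399 kg) — short by 85.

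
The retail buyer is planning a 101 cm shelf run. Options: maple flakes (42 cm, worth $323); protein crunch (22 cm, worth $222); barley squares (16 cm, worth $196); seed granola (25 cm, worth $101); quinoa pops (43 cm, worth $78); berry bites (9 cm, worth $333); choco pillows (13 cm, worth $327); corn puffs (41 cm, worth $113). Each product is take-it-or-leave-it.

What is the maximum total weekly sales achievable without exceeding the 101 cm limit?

1205

Filling by ratio: protein crunch + barley squares + seed granola + berry bites + choco pillows for 1179, with 16 cm left unused.
Dropping barley squares and seed granola frees 41 cm; slotting in maple flakes (42 cm) lifts the total to 1205 at 86 cm.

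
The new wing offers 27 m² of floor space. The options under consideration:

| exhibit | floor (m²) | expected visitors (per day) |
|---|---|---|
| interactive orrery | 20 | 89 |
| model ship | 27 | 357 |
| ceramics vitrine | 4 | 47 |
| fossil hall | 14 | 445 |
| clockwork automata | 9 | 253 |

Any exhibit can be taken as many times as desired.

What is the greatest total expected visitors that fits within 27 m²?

759

Taking the top-ratio exhibits first gives ceramics vitrine + fossil hall + clockwork automata for 745 (27 m²).
The 18 m² tied up in ceramics vitrine and fossil hall is better spent on 2×clockwork automata — total rises to 759 (27 m²).
Every other selection either busts 27 m² or fails to beat 759.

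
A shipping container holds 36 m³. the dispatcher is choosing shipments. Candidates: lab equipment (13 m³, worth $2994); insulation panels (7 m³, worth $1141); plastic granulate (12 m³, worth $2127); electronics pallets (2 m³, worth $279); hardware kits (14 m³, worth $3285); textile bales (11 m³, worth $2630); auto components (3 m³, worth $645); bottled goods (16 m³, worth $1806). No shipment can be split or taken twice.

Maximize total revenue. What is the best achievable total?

By revenue per m³: textile bales 239.09, hardware kits 234.64, lab equipment 230.31 lead.
A density-first pass picks insulation panels + hardware kits + textile bales + auto components — 7701 at 35 m³.
Using the slack differently, lab equipment + plastic granulate + textile bales comes to 7751 at 36 m³.
The closest alternative, insulation panels + hardware kits + textile bales + auto components, reaches only 7701.

7751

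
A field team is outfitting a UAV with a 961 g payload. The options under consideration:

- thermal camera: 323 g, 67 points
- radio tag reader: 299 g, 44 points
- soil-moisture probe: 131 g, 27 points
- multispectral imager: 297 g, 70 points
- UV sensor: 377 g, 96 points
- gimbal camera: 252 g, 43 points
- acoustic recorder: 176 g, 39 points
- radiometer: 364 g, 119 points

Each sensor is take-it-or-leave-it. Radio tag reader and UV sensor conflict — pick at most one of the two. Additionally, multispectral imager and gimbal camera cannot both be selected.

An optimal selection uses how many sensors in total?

3

Optimal total is 254.
For example UV sensor + acoustic recorder + radiometer achieves it, using 917 g.
Every optimal selection uses 3 sensors.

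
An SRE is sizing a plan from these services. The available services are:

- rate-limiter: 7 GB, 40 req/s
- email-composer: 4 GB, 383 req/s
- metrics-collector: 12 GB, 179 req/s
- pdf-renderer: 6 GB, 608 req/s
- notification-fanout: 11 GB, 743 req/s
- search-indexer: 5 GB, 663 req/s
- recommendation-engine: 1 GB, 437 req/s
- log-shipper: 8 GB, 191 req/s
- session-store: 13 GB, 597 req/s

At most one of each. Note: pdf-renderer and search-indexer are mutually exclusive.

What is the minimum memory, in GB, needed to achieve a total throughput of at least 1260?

10

Minimise GB subject to total throughput ≥ 1260.
email-composer + search-indexer + recommendation-engine: 1483 throughput at 10 GB.
Below 10 GB the best achievable stays under 1260.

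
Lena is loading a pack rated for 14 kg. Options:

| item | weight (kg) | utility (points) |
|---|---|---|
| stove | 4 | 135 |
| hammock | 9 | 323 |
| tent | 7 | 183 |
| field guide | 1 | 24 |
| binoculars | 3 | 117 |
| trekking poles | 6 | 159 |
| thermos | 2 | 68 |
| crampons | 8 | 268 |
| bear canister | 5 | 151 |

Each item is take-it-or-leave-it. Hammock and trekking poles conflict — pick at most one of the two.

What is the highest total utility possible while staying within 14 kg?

Hammock + binoculars + thermos uses 14 of the 14 kg and totals 508.

508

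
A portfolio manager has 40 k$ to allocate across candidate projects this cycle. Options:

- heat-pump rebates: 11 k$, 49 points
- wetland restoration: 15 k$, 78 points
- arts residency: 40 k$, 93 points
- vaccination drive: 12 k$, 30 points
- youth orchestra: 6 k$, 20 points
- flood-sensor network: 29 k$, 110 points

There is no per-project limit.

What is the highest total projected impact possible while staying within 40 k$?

Density check — wetland restoration 5.20, heat-pump rebates 4.45, flood-sensor network 3.79 are the best per k$.
Taking 2×heat-pump rebates + wetland restoration: 37 k$ used, 176 in projected impact.

176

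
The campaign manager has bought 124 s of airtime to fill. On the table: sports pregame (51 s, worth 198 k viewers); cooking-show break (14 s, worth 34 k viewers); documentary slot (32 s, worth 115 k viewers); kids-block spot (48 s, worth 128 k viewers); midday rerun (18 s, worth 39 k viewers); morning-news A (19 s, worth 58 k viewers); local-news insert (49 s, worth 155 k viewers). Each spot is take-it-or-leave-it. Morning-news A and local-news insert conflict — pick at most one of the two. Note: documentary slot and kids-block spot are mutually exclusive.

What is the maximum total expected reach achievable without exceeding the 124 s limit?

410

Taking the top-ratio spots first gives sports pregame + cooking-show break + documentary slot + morning-news A for 405 (116 s).
Replace cooking-show break with midday rerun: the trade gains 5 net, giving 410 at 120 s.
Next best is sports pregame + cooking-show break + documentary slot + morning-news A at 405 (116 s) — short by 5.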